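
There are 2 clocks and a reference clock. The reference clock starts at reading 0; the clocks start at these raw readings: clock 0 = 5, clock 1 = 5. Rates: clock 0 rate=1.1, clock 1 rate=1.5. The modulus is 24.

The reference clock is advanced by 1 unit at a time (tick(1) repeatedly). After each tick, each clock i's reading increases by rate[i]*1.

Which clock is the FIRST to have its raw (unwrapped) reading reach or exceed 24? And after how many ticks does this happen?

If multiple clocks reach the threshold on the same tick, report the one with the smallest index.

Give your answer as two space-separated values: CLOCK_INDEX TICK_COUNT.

Answer: 1 13

Derivation:
clock 0: start=5, rate=1.1, needs 24-5 = 19; ticks = ceil(19/1.1) = ceil(17.2727) = 18; reading at tick 18 = 5 + 1.1*18 = 24.8000
clock 1: start=5, rate=1.5, needs 24-5 = 19; ticks = ceil(19/1.5) = ceil(12.6667) = 13; reading at tick 13 = 5 + 1.5*13 = 24.5000
Minimum tick count = 13; winners = [1]; smallest index = 1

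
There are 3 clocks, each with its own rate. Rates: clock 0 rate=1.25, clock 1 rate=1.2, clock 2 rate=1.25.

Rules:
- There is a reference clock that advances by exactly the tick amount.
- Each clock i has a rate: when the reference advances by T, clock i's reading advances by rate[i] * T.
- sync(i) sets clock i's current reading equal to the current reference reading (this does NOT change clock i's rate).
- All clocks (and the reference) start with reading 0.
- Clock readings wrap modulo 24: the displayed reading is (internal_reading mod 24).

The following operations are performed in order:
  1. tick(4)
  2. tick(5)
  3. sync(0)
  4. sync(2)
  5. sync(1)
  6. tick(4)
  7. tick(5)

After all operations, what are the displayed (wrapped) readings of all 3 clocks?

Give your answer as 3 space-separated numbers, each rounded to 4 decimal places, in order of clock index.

Answer: 20.2500 19.8000 20.2500

Derivation:
After op 1 tick(4): ref=4.0000 raw=[5.0000 4.8000 5.0000]
After op 2 tick(5): ref=9.0000 raw=[11.2500 10.8000 11.2500]
After op 3 sync(0): ref=9.0000 raw=[9.0000 10.8000 11.2500]
After op 4 sync(2): ref=9.0000 raw=[9.0000 10.8000 9.0000]
After op 5 sync(1): ref=9.0000 raw=[9.0000 9.0000 9.0000]
After op 6 tick(4): ref=13.0000 raw=[14.0000 13.8000 14.0000]
After op 7 tick(5): ref=18.0000 raw=[20.2500 19.8000 20.2500]
Wrap final raw readings (mod 24): 20.2500 mod 24 = 20.2500; 19.8000 mod 24 = 19.8000; 20.2500 mod 24 = 20.2500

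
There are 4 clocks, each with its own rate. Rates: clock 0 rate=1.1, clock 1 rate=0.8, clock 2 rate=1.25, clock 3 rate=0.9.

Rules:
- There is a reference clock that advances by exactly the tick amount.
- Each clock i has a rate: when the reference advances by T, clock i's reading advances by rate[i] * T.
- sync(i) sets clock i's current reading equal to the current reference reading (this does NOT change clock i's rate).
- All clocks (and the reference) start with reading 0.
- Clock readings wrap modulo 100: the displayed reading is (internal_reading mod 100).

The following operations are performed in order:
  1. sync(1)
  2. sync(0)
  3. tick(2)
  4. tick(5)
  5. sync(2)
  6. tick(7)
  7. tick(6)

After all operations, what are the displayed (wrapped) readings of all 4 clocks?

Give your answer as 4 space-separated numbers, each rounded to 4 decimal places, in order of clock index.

Answer: 22.0000 16.0000 23.2500 18.0000

Derivation:
After op 1 sync(1): ref=0.0000 raw=[0.0000 0.0000 0.0000 0.0000]
After op 2 sync(0): ref=0.0000 raw=[0.0000 0.0000 0.0000 0.0000]
After op 3 tick(2): ref=2.0000 raw=[2.2000 1.6000 2.5000 1.8000]
After op 4 tick(5): ref=7.0000 raw=[7.7000 5.6000 8.7500 6.3000]
After op 5 sync(2): ref=7.0000 raw=[7.7000 5.6000 7.0000 6.3000]
After op 6 tick(7): ref=14.0000 raw=[15.4000 11.2000 15.7500 12.6000]
After op 7 tick(6): ref=20.0000 raw=[22.0000 16.0000 23.2500 18.0000]
Wrap final raw readings (mod 100): 22.0000 mod 100 = 22.0000; 16.0000 mod 100 = 16.0000; 23.2500 mod 100 = 23.2500; 18.0000 mod 100 = 18.0000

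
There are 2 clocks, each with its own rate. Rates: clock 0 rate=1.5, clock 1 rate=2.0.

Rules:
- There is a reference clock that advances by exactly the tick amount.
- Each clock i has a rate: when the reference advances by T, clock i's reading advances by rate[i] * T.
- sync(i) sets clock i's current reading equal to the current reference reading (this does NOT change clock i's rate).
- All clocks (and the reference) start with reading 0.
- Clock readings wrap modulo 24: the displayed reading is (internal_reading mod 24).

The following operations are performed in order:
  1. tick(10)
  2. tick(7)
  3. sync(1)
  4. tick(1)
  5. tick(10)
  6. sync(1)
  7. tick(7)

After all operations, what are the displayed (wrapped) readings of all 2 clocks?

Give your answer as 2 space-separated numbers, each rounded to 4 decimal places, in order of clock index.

After op 1 tick(10): ref=10.0000 raw=[15.0000 20.0000]
After op 2 tick(7): ref=17.0000 raw=[25.5000 34.0000]
After op 3 sync(1): ref=17.0000 raw=[25.5000 17.0000]
After op 4 tick(1): ref=18.0000 raw=[27.0000 19.0000]
After op 5 tick(10): ref=28.0000 raw=[42.0000 39.0000]
After op 6 sync(1): ref=28.0000 raw=[42.0000 28.0000]
After op 7 tick(7): ref=35.0000 raw=[52.5000 42.0000]
Wrap final raw readings (mod 24): 52.5000 mod 24 = 4.5000; 42.0000 mod 24 = 18.0000

Answer: 4.5000 18.0000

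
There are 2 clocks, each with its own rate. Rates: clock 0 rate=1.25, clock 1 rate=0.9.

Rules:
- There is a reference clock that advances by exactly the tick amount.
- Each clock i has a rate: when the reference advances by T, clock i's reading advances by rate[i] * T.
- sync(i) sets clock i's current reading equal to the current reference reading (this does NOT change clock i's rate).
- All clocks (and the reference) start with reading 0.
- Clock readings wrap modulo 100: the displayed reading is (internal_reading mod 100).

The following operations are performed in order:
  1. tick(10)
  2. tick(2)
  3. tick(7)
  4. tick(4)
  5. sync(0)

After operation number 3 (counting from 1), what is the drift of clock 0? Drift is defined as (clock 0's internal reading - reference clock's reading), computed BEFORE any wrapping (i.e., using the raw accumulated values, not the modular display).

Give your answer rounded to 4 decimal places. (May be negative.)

Answer: 4.7500

Derivation:
After op 1 tick(10): ref=10.0000 raw=[12.5000 9.0000]
After op 2 tick(2): ref=12.0000 raw=[15.0000 10.8000]
After op 3 tick(7): ref=19.0000 raw=[23.7500 17.1000]
Drift of clock 0 after op 3: 23.7500 - 19.0000 = 4.7500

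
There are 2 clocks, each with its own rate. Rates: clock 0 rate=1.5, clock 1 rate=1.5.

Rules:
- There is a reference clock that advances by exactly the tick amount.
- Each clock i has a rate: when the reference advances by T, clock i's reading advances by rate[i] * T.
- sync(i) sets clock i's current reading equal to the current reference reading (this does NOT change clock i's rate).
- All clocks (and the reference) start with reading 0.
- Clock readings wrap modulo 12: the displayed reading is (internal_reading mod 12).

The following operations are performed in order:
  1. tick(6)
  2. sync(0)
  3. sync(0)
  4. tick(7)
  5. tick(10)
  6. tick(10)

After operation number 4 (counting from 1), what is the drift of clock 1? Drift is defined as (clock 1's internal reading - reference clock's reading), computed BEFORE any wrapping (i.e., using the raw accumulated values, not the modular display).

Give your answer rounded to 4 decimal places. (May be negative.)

Answer: 6.5000

Derivation:
After op 1 tick(6): ref=6.0000 raw=[9.0000 9.0000]
After op 2 sync(0): ref=6.0000 raw=[6.0000 9.0000]
After op 3 sync(0): ref=6.0000 raw=[6.0000 9.0000]
After op 4 tick(7): ref=13.0000 raw=[16.5000 19.5000]
Drift of clock 1 after op 4: 19.5000 - 13.0000 = 6.5000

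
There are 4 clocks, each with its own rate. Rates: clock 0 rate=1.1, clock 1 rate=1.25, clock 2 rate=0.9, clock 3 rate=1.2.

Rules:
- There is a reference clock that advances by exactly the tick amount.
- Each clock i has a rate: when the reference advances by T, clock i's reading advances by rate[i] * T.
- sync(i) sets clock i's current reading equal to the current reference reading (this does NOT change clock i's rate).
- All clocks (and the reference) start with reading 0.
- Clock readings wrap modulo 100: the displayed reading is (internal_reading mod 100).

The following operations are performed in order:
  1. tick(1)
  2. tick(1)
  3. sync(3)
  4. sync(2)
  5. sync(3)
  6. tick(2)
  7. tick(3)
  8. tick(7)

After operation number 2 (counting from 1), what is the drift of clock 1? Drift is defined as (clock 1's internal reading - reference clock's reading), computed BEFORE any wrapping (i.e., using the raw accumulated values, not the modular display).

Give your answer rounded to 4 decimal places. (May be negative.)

After op 1 tick(1): ref=1.0000 raw=[1.1000 1.2500 0.9000 1.2000]
After op 2 tick(1): ref=2.0000 raw=[2.2000 2.5000 1.8000 2.4000]
Drift of clock 1 after op 2: 2.5000 - 2.0000 = 0.5000

Answer: 0.5000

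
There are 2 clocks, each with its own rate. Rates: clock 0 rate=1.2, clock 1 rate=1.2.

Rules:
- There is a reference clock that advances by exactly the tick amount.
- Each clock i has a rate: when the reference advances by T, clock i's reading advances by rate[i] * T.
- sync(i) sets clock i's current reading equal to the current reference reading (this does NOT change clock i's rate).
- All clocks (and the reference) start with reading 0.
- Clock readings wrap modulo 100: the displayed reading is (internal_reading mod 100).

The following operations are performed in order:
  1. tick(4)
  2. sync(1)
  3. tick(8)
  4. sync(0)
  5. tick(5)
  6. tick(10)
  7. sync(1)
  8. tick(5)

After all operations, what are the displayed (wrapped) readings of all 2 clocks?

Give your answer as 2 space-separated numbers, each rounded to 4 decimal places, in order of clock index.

Answer: 36.0000 33.0000

Derivation:
After op 1 tick(4): ref=4.0000 raw=[4.8000 4.8000]
After op 2 sync(1): ref=4.0000 raw=[4.8000 4.0000]
After op 3 tick(8): ref=12.0000 raw=[14.4000 13.6000]
After op 4 sync(0): ref=12.0000 raw=[12.0000 13.6000]
After op 5 tick(5): ref=17.0000 raw=[18.0000 19.6000]
After op 6 tick(10): ref=27.0000 raw=[30.0000 31.6000]
After op 7 sync(1): ref=27.0000 raw=[30.0000 27.0000]
After op 8 tick(5): ref=32.0000 raw=[36.0000 33.0000]
Wrap final raw readings (mod 100): 36.0000 mod 100 = 36.0000; 33.0000 mod 100 = 33.0000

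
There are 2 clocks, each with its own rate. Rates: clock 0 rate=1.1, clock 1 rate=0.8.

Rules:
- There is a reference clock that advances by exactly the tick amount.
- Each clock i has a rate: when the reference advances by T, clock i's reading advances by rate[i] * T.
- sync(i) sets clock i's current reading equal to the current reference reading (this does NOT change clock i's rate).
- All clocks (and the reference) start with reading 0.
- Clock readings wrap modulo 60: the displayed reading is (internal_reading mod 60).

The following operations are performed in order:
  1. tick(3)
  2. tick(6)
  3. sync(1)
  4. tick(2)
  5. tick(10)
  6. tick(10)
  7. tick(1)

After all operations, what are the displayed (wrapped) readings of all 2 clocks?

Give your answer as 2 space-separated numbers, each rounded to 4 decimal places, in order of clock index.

Answer: 35.2000 27.4000

Derivation:
After op 1 tick(3): ref=3.0000 raw=[3.3000 2.4000]
After op 2 tick(6): ref=9.0000 raw=[9.9000 7.2000]
After op 3 sync(1): ref=9.0000 raw=[9.9000 9.0000]
After op 4 tick(2): ref=11.0000 raw=[12.1000 10.6000]
After op 5 tick(10): ref=21.0000 raw=[23.1000 18.6000]
After op 6 tick(10): ref=31.0000 raw=[34.1000 26.6000]
After op 7 tick(1): ref=32.0000 raw=[35.2000 27.4000]
Wrap final raw readings (mod 60): 35.2000 mod 60 = 35.2000; 27.4000 mod 60 = 27.4000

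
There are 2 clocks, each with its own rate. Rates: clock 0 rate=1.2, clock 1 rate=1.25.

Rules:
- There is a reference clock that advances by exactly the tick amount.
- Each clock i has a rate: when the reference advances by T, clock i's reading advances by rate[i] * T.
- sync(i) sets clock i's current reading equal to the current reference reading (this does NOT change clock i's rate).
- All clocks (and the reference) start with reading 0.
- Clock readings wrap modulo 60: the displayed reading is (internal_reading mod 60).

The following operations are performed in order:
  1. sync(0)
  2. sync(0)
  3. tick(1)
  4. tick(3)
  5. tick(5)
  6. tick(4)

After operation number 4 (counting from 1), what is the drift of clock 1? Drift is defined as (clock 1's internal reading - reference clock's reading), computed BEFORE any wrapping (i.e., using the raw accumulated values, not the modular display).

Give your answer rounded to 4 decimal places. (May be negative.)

Answer: 1.0000

Derivation:
After op 1 sync(0): ref=0.0000 raw=[0.0000 0.0000]
After op 2 sync(0): ref=0.0000 raw=[0.0000 0.0000]
After op 3 tick(1): ref=1.0000 raw=[1.2000 1.2500]
After op 4 tick(3): ref=4.0000 raw=[4.8000 5.0000]
Drift of clock 1 after op 4: 5.0000 - 4.0000 = 1.0000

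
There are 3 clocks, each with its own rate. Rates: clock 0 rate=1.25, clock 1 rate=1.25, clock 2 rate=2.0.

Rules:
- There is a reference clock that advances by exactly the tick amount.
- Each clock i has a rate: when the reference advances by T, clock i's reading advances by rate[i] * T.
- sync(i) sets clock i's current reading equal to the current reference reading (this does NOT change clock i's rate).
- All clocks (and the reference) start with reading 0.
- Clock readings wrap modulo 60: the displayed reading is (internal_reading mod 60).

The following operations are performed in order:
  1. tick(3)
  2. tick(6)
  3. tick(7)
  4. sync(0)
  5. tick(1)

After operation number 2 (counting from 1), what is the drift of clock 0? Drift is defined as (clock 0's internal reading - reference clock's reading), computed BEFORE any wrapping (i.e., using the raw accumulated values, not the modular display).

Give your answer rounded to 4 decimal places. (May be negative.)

Answer: 2.2500

Derivation:
After op 1 tick(3): ref=3.0000 raw=[3.7500 3.7500 6.0000]
After op 2 tick(6): ref=9.0000 raw=[11.2500 11.2500 18.0000]
Drift of clock 0 after op 2: 11.2500 - 9.0000 = 2.2500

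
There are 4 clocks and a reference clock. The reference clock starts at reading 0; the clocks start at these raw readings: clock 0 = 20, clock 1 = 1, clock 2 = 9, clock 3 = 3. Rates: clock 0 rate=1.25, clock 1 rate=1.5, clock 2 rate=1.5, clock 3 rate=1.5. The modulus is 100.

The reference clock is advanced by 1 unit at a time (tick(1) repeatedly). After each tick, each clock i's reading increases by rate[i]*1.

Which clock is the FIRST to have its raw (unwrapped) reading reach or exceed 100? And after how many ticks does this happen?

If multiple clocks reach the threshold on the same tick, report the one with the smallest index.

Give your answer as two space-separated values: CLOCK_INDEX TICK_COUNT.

clock 0: start=20, rate=1.25, needs 100-20 = 80; ticks = ceil(80/1.25) = ceil(64.0000) = 64; reading at tick 64 = 20 + 1.25*64 = 100.0000
clock 1: start=1, rate=1.5, needs 100-1 = 99; ticks = ceil(99/1.5) = ceil(66.0000) = 66; reading at tick 66 = 1 + 1.5*66 = 100.0000
clock 2: start=9, rate=1.5, needs 100-9 = 91; ticks = ceil(91/1.5) = ceil(60.6667) = 61; reading at tick 61 = 9 + 1.5*61 = 100.5000
clock 3: start=3, rate=1.5, needs 100-3 = 97; ticks = ceil(97/1.5) = ceil(64.6667) = 65; reading at tick 65 = 3 + 1.5*65 = 100.5000
Minimum tick count = 61; winners = [2]; smallest index = 2

Answer: 2 61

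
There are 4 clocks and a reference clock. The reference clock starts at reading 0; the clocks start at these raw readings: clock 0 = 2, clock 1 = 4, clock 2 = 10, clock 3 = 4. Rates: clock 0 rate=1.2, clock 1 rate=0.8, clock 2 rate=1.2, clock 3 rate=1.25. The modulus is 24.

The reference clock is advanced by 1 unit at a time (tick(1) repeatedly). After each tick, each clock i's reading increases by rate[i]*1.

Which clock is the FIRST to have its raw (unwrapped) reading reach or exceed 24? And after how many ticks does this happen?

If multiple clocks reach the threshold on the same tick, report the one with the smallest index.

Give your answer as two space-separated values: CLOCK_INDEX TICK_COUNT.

Answer: 2 12

Derivation:
clock 0: start=2, rate=1.2, needs 24-2 = 22; ticks = ceil(22/1.2) = ceil(18.3333) = 19; reading at tick 19 = 2 + 1.2*19 = 24.8000
clock 1: start=4, rate=0.8, needs 24-4 = 20; ticks = ceil(20/0.8) = ceil(25.0000) = 25; reading at tick 25 = 4 + 0.8*25 = 24.0000
clock 2: start=10, rate=1.2, needs 24-10 = 14; ticks = ceil(14/1.2) = ceil(11.6667) = 12; reading at tick 12 = 10 + 1.2*12 = 24.4000
clock 3: start=4, rate=1.25, needs 24-4 = 20; ticks = ceil(20/1.25) = ceil(16.0000) = 16; reading at tick 16 = 4 + 1.25*16 = 24.0000
Minimum tick count = 12; winners = [2]; smallest index = 2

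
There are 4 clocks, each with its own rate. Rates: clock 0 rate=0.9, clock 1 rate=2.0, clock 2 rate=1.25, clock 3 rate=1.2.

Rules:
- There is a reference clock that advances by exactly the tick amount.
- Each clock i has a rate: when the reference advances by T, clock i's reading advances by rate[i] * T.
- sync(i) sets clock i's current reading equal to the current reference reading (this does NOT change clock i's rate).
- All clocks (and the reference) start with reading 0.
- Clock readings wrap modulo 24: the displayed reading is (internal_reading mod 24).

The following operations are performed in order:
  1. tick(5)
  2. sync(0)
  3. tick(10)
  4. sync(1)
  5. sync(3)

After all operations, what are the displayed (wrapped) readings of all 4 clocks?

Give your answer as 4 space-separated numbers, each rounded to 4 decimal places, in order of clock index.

After op 1 tick(5): ref=5.0000 raw=[4.5000 10.0000 6.2500 6.0000]
After op 2 sync(0): ref=5.0000 raw=[5.0000 10.0000 6.2500 6.0000]
After op 3 tick(10): ref=15.0000 raw=[14.0000 30.0000 18.7500 18.0000]
After op 4 sync(1): ref=15.0000 raw=[14.0000 15.0000 18.7500 18.0000]
After op 5 sync(3): ref=15.0000 raw=[14.0000 15.0000 18.7500 15.0000]
Wrap final raw readings (mod 24): 14.0000 mod 24 = 14.0000; 15.0000 mod 24 = 15.0000; 18.7500 mod 24 = 18.7500; 15.0000 mod 24 = 15.0000

Answer: 14.0000 15.0000 18.7500 15.0000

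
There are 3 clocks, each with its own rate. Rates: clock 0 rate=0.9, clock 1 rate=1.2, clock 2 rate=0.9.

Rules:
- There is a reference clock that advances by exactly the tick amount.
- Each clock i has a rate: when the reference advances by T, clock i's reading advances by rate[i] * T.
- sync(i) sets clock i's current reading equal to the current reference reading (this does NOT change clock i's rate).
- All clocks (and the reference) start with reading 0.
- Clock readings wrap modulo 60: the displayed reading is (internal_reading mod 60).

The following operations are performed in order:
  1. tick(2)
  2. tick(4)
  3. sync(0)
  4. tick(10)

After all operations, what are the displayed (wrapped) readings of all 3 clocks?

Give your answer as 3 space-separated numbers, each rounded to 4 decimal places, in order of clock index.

Answer: 15.0000 19.2000 14.4000

Derivation:
After op 1 tick(2): ref=2.0000 raw=[1.8000 2.4000 1.8000]
After op 2 tick(4): ref=6.0000 raw=[5.4000 7.2000 5.4000]
After op 3 sync(0): ref=6.0000 raw=[6.0000 7.2000 5.4000]
After op 4 tick(10): ref=16.0000 raw=[15.0000 19.2000 14.4000]
Wrap final raw readings (mod 60): 15.0000 mod 60 = 15.0000; 19.2000 mod 60 = 19.2000; 14.4000 mod 60 = 14.4000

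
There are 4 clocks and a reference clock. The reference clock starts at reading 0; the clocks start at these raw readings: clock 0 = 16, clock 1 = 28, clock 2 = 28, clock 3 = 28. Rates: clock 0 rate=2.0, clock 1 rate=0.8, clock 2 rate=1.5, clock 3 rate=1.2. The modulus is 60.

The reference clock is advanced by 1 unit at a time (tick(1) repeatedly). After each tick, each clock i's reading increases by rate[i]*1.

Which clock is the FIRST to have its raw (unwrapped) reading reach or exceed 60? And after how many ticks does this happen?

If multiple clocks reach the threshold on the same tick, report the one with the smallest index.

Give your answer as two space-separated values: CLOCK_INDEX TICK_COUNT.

Answer: 0 22

Derivation:
clock 0: start=16, rate=2.0, needs 60-16 = 44; ticks = ceil(44/2.0) = ceil(22.0000) = 22; reading at tick 22 = 16 + 2.0*22 = 60.0000
clock 1: start=28, rate=0.8, needs 60-28 = 32; ticks = ceil(32/0.8) = ceil(40.0000) = 40; reading at tick 40 = 28 + 0.8*40 = 60.0000
clock 2: start=28, rate=1.5, needs 60-28 = 32; ticks = ceil(32/1.5) = ceil(21.3333) = 22; reading at tick 22 = 28 + 1.5*22 = 61.0000
clock 3: start=28, rate=1.2, needs 60-28 = 32; ticks = ceil(32/1.2) = ceil(26.6667) = 27; reading at tick 27 = 28 + 1.2*27 = 60.4000
Minimum tick count = 22; winners = [0, 2]; smallest index = 0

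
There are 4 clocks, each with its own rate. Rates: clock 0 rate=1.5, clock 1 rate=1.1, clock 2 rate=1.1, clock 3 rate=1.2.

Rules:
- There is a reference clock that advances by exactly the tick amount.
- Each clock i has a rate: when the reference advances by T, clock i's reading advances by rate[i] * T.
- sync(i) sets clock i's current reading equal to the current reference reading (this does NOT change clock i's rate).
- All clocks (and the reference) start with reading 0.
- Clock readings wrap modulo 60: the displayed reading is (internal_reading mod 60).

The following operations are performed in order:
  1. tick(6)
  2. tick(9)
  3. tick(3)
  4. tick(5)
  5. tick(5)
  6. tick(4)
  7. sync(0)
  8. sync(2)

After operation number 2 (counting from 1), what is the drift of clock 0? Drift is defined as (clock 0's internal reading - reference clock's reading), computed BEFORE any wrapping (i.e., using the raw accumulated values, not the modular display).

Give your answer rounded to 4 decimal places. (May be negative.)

After op 1 tick(6): ref=6.0000 raw=[9.0000 6.6000 6.6000 7.2000]
After op 2 tick(9): ref=15.0000 raw=[22.5000 16.5000 16.5000 18.0000]
Drift of clock 0 after op 2: 22.5000 - 15.0000 = 7.5000

Answer: 7.5000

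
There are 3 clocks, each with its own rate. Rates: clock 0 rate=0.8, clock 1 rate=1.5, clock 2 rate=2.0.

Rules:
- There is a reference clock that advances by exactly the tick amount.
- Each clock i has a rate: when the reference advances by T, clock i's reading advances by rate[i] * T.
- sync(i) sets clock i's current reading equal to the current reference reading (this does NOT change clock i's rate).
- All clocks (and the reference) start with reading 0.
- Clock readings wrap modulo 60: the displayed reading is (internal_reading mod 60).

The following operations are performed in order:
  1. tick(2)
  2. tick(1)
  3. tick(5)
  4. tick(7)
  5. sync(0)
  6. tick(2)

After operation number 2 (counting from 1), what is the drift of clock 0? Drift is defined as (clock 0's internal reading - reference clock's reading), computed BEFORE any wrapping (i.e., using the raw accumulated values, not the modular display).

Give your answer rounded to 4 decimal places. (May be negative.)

After op 1 tick(2): ref=2.0000 raw=[1.6000 3.0000 4.0000]
After op 2 tick(1): ref=3.0000 raw=[2.4000 4.5000 6.0000]
Drift of clock 0 after op 2: 2.4000 - 3.0000 = -0.6000

Answer: -0.6000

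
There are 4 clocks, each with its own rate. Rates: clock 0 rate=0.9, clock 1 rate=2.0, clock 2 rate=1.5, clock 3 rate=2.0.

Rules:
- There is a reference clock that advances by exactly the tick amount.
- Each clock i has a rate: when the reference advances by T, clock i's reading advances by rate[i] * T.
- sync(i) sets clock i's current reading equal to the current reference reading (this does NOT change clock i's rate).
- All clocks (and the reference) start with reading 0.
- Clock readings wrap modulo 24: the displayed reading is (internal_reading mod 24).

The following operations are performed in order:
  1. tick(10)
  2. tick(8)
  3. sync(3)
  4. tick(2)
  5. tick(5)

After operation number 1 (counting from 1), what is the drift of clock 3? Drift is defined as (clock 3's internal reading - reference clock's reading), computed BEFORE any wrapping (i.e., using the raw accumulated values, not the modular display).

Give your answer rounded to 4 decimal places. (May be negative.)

After op 1 tick(10): ref=10.0000 raw=[9.0000 20.0000 15.0000 20.0000]
Drift of clock 3 after op 1: 20.0000 - 10.0000 = 10.0000

Answer: 10.0000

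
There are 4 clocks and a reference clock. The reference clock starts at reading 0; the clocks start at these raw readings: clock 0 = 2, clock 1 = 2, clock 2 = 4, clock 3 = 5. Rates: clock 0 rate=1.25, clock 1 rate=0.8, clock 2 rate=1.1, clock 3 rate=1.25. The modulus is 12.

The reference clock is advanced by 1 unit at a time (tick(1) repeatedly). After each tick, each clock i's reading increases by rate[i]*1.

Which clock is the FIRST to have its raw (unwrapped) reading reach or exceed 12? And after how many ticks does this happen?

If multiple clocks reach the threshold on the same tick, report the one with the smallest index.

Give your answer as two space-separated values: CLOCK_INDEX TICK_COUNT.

Answer: 3 6

Derivation:
clock 0: start=2, rate=1.25, needs 12-2 = 10; ticks = ceil(10/1.25) = ceil(8.0000) = 8; reading at tick 8 = 2 + 1.25*8 = 12.0000
clock 1: start=2, rate=0.8, needs 12-2 = 10; ticks = ceil(10/0.8) = ceil(12.5000) = 13; reading at tick 13 = 2 + 0.8*13 = 12.4000
clock 2: start=4, rate=1.1, needs 12-4 = 8; ticks = ceil(8/1.1) = ceil(7.2727) = 8; reading at tick 8 = 4 + 1.1*8 = 12.8000
clock 3: start=5, rate=1.25, needs 12-5 = 7; ticks = ceil(7/1.25) = ceil(5.6000) = 6; reading at tick 6 = 5 + 1.25*6 = 12.5000
Minimum tick count = 6; winners = [3]; smallest index = 3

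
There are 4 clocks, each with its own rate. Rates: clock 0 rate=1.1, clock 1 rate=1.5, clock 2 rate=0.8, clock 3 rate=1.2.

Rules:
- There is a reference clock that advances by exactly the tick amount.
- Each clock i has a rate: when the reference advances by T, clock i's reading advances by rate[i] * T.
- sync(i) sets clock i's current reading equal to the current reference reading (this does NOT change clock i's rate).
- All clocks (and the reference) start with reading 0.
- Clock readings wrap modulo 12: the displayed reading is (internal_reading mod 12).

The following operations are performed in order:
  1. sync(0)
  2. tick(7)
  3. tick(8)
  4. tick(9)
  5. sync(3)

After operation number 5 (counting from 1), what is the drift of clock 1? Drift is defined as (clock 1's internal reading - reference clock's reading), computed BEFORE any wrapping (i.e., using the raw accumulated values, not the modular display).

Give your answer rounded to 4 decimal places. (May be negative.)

After op 1 sync(0): ref=0.0000 raw=[0.0000 0.0000 0.0000 0.0000]
After op 2 tick(7): ref=7.0000 raw=[7.7000 10.5000 5.6000 8.4000]
After op 3 tick(8): ref=15.0000 raw=[16.5000 22.5000 12.0000 18.0000]
After op 4 tick(9): ref=24.0000 raw=[26.4000 36.0000 19.2000 28.8000]
After op 5 sync(3): ref=24.0000 raw=[26.4000 36.0000 19.2000 24.0000]
Drift of clock 1 after op 5: 36.0000 - 24.0000 = 12.0000

Answer: 12.0000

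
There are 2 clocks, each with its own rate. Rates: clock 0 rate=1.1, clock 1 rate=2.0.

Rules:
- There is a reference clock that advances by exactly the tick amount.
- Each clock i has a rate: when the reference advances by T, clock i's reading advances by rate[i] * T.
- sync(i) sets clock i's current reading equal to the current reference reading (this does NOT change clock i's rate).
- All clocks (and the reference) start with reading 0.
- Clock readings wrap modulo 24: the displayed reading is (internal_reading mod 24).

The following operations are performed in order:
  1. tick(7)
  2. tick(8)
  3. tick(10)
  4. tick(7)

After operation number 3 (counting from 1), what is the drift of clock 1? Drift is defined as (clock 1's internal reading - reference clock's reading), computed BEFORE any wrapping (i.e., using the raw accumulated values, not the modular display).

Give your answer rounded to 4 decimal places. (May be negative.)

Answer: 25.0000

Derivation:
After op 1 tick(7): ref=7.0000 raw=[7.7000 14.0000]
After op 2 tick(8): ref=15.0000 raw=[16.5000 30.0000]
After op 3 tick(10): ref=25.0000 raw=[27.5000 50.0000]
Drift of clock 1 after op 3: 50.0000 - 25.0000 = 25.0000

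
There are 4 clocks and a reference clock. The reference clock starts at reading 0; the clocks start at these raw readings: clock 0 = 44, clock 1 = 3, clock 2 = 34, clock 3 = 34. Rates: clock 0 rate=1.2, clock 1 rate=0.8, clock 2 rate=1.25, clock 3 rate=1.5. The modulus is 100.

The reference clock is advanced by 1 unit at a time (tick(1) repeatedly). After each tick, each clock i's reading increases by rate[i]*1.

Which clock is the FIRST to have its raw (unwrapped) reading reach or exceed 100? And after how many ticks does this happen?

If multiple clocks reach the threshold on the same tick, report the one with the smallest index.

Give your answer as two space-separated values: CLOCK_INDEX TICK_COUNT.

Answer: 3 44

Derivation:
clock 0: start=44, rate=1.2, needs 100-44 = 56; ticks = ceil(56/1.2) = ceil(46.6667) = 47; reading at tick 47 = 44 + 1.2*47 = 100.4000
clock 1: start=3, rate=0.8, needs 100-3 = 97; ticks = ceil(97/0.8) = ceil(121.2500) = 122; reading at tick 122 = 3 + 0.8*122 = 100.6000
clock 2: start=34, rate=1.25, needs 100-34 = 66; ticks = ceil(66/1.25) = ceil(52.8000) = 53; reading at tick 53 = 34 + 1.25*53 = 100.2500
clock 3: start=34, rate=1.5, needs 100-34 = 66; ticks = ceil(66/1.5) = ceil(44.0000) = 44; reading at tick 44 = 34 + 1.5*44 = 100.0000
Minimum tick count = 44; winners = [3]; smallest index = 3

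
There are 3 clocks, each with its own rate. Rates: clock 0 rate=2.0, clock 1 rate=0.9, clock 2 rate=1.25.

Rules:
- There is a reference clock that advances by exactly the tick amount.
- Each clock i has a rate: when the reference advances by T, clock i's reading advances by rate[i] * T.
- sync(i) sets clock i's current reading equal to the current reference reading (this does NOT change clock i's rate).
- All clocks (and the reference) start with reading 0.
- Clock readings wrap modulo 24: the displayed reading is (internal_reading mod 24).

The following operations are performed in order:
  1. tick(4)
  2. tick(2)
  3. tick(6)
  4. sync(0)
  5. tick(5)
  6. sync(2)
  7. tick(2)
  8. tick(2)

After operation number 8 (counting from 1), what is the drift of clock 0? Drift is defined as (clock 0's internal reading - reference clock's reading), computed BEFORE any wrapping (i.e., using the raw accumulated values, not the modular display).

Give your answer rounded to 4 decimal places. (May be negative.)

Answer: 9.0000

Derivation:
After op 1 tick(4): ref=4.0000 raw=[8.0000 3.6000 5.0000]
After op 2 tick(2): ref=6.0000 raw=[12.0000 5.4000 7.5000]
After op 3 tick(6): ref=12.0000 raw=[24.0000 10.8000 15.0000]
After op 4 sync(0): ref=12.0000 raw=[12.0000 10.8000 15.0000]
After op 5 tick(5): ref=17.0000 raw=[22.0000 15.3000 21.2500]
After op 6 sync(2): ref=17.0000 raw=[22.0000 15.3000 17.0000]
After op 7 tick(2): ref=19.0000 raw=[26.0000 17.1000 19.5000]
After op 8 tick(2): ref=21.0000 raw=[30.0000 18.9000 22.0000]
Drift of clock 0 after op 8: 30.0000 - 21.0000 = 9.0000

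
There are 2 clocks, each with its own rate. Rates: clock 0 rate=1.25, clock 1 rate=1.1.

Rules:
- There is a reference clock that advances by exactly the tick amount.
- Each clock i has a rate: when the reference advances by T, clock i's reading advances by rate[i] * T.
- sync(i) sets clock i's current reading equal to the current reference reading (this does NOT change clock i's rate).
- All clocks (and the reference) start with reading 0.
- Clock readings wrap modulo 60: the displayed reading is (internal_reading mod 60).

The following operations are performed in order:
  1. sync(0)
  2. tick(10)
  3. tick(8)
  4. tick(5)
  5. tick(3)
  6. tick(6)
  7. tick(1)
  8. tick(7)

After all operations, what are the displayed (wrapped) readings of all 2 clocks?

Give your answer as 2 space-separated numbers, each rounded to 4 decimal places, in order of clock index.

Answer: 50.0000 44.0000

Derivation:
After op 1 sync(0): ref=0.0000 raw=[0.0000 0.0000]
After op 2 tick(10): ref=10.0000 raw=[12.5000 11.0000]
After op 3 tick(8): ref=18.0000 raw=[22.5000 19.8000]
After op 4 tick(5): ref=23.0000 raw=[28.7500 25.3000]
After op 5 tick(3): ref=26.0000 raw=[32.5000 28.6000]
After op 6 tick(6): ref=32.0000 raw=[40.0000 35.2000]
After op 7 tick(1): ref=33.0000 raw=[41.2500 36.3000]
After op 8 tick(7): ref=40.0000 raw=[50.0000 44.0000]
Wrap final raw readings (mod 60): 50.0000 mod 60 = 50.0000; 44.0000 mod 60 = 44.0000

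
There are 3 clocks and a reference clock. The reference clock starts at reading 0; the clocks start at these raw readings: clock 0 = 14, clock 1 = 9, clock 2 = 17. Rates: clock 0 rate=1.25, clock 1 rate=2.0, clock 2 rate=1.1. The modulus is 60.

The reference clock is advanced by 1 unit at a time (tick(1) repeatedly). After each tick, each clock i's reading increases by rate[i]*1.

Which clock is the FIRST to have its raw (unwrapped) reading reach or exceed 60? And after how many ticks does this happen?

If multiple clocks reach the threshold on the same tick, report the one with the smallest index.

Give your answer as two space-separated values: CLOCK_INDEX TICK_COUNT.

Answer: 1 26

Derivation:
clock 0: start=14, rate=1.25, needs 60-14 = 46; ticks = ceil(46/1.25) = ceil(36.8000) = 37; reading at tick 37 = 14 + 1.25*37 = 60.2500
clock 1: start=9, rate=2.0, needs 60-9 = 51; ticks = ceil(51/2.0) = ceil(25.5000) = 26; reading at tick 26 = 9 + 2.0*26 = 61.0000
clock 2: start=17, rate=1.1, needs 60-17 = 43; ticks = ceil(43/1.1) = ceil(39.0909) = 40; reading at tick 40 = 17 + 1.1*40 = 61.0000
Minimum tick count = 26; winners = [1]; smallest index = 1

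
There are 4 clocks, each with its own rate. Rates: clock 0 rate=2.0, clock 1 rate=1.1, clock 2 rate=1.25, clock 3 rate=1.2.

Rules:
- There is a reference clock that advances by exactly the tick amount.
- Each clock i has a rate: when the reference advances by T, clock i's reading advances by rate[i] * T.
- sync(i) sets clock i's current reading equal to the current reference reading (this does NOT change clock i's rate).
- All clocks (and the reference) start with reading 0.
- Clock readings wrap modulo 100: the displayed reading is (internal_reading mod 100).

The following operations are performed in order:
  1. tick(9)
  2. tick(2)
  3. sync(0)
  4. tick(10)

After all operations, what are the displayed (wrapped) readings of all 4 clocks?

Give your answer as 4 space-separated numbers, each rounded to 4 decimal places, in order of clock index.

After op 1 tick(9): ref=9.0000 raw=[18.0000 9.9000 11.2500 10.8000]
After op 2 tick(2): ref=11.0000 raw=[22.0000 12.1000 13.7500 13.2000]
After op 3 sync(0): ref=11.0000 raw=[11.0000 12.1000 13.7500 13.2000]
After op 4 tick(10): ref=21.0000 raw=[31.0000 23.1000 26.2500 25.2000]
Wrap final raw readings (mod 100): 31.0000 mod 100 = 31.0000; 23.1000 mod 100 = 23.1000; 26.2500 mod 100 = 26.2500; 25.2000 mod 100 = 25.2000

Answer: 31.0000 23.1000 26.2500 25.2000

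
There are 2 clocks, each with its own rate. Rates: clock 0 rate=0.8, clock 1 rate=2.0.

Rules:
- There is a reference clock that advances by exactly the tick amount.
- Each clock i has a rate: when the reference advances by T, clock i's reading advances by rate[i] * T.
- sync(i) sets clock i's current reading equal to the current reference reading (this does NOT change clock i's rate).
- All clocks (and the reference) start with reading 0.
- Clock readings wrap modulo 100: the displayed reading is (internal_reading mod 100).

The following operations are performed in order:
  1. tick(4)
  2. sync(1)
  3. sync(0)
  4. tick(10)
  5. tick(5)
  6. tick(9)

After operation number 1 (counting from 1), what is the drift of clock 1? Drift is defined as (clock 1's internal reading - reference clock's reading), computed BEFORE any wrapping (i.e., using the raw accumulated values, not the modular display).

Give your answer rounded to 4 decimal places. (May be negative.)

After op 1 tick(4): ref=4.0000 raw=[3.2000 8.0000]
Drift of clock 1 after op 1: 8.0000 - 4.0000 = 4.0000

Answer: 4.0000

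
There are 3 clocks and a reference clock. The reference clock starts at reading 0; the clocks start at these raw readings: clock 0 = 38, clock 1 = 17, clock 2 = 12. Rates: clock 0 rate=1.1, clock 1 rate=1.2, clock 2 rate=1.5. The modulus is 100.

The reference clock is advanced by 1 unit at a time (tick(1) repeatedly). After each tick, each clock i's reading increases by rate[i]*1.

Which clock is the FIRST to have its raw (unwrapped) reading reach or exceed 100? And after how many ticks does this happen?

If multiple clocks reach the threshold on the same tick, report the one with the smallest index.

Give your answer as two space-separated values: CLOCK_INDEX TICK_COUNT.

clock 0: start=38, rate=1.1, needs 100-38 = 62; ticks = ceil(62/1.1) = ceil(56.3636) = 57; reading at tick 57 = 38 + 1.1*57 = 100.7000
clock 1: start=17, rate=1.2, needs 100-17 = 83; ticks = ceil(83/1.2) = ceil(69.1667) = 70; reading at tick 70 = 17 + 1.2*70 = 101.0000
clock 2: start=12, rate=1.5, needs 100-12 = 88; ticks = ceil(88/1.5) = ceil(58.6667) = 59; reading at tick 59 = 12 + 1.5*59 = 100.5000
Minimum tick count = 57; winners = [0]; smallest index = 0

Answer: 0 57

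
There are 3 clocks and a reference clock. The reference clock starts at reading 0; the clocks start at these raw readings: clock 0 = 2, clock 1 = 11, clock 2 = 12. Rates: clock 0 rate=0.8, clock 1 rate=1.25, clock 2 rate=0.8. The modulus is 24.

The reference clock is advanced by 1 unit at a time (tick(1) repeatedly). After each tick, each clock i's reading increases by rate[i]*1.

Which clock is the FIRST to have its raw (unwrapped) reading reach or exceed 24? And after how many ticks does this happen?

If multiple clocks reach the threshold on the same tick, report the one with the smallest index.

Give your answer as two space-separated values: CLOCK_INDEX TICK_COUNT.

clock 0: start=2, rate=0.8, needs 24-2 = 22; ticks = ceil(22/0.8) = ceil(27.5000) = 28; reading at tick 28 = 2 + 0.8*28 = 24.4000
clock 1: start=11, rate=1.25, needs 24-11 = 13; ticks = ceil(13/1.25) = ceil(10.4000) = 11; reading at tick 11 = 11 + 1.25*11 = 24.7500
clock 2: start=12, rate=0.8, needs 24-12 = 12; ticks = ceil(12/0.8) = ceil(15.0000) = 15; reading at tick 15 = 12 + 0.8*15 = 24.0000
Minimum tick count = 11; winners = [1]; smallest index = 1

Answer: 1 11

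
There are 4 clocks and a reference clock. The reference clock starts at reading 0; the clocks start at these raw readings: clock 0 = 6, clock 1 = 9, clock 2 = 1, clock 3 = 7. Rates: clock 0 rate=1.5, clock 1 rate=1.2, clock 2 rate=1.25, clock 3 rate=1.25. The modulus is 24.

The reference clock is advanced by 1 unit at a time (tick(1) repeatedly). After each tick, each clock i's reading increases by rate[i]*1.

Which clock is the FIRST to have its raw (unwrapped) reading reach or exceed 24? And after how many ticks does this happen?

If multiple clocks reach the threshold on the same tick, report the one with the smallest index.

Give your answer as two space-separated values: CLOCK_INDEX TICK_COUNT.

clock 0: start=6, rate=1.5, needs 24-6 = 18; ticks = ceil(18/1.5) = ceil(12.0000) = 12; reading at tick 12 = 6 + 1.5*12 = 24.0000
clock 1: start=9, rate=1.2, needs 24-9 = 15; ticks = ceil(15/1.2) = ceil(12.5000) = 13; reading at tick 13 = 9 + 1.2*13 = 24.6000
clock 2: start=1, rate=1.25, needs 24-1 = 23; ticks = ceil(23/1.25) = ceil(18.4000) = 19; reading at tick 19 = 1 + 1.25*19 = 24.7500
clock 3: start=7, rate=1.25, needs 24-7 = 17; ticks = ceil(17/1.25) = ceil(13.6000) = 14; reading at tick 14 = 7 + 1.25*14 = 24.5000
Minimum tick count = 12; winners = [0]; smallest index = 0

Answer: 0 12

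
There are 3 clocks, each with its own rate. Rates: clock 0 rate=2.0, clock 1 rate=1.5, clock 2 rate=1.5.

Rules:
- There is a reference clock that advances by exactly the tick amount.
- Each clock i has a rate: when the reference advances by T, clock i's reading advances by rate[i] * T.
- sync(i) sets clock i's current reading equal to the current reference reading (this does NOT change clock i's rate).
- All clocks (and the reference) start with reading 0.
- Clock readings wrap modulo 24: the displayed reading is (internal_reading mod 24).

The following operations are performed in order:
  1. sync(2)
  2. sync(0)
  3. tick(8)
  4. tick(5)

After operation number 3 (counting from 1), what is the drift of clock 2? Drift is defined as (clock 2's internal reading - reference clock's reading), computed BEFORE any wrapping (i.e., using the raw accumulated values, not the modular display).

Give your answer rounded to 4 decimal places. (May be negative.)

Answer: 4.0000

Derivation:
After op 1 sync(2): ref=0.0000 raw=[0.0000 0.0000 0.0000]
After op 2 sync(0): ref=0.0000 raw=[0.0000 0.0000 0.0000]
After op 3 tick(8): ref=8.0000 raw=[16.0000 12.0000 12.0000]
Drift of clock 2 after op 3: 12.0000 - 8.0000 = 4.0000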